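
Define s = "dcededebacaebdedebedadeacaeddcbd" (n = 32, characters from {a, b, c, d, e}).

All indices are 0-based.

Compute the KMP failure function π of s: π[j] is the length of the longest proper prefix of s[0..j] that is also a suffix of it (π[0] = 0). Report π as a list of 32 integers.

π[0] = 0
j=1 s[j]='c': π[1]=0 (border '')
j=2 s[j]='e': π[2]=0 (border '')
j=3 s[j]='d': π[3]=1 (border 'd')
j=4 s[j]='e': k: 1→0; π[4]=0 (border '')
j=5 s[j]='d': π[5]=1 (border 'd')
j=6 s[j]='e': k: 1→0; π[6]=0 (border '')
j=7 s[j]='b': π[7]=0 (border '')
j=8 s[j]='a': π[8]=0 (border '')
j=9 s[j]='c': π[9]=0 (border '')
j=10 s[j]='a': π[10]=0 (border '')
j=11 s[j]='e': π[11]=0 (border '')
j=12 s[j]='b': π[12]=0 (border '')
j=13 s[j]='d': π[13]=1 (border 'd')
j=14 s[j]='e': k: 1→0; π[14]=0 (border '')
j=15 s[j]='d': π[15]=1 (border 'd')
j=16 s[j]='e': k: 1→0; π[16]=0 (border '')
j=17 s[j]='b': π[17]=0 (border '')
j=18 s[j]='e': π[18]=0 (border '')
j=19 s[j]='d': π[19]=1 (border 'd')
j=20 s[j]='a': k: 1→0; π[20]=0 (border '')
j=21 s[j]='d': π[21]=1 (border 'd')
j=22 s[j]='e': k: 1→0; π[22]=0 (border '')
j=23 s[j]='a': π[23]=0 (border '')
j=24 s[j]='c': π[24]=0 (border '')
j=25 s[j]='a': π[25]=0 (border '')
j=26 s[j]='e': π[26]=0 (border '')
j=27 s[j]='d': π[27]=1 (border 'd')
j=28 s[j]='d': k: 1→0; π[28]=1 (border 'd')
j=29 s[j]='c': π[29]=2 (border 'dc')
j=30 s[j]='b': k: 2→0; π[30]=0 (border '')
j=31 s[j]='d': π[31]=1 (border 'd')

[0, 0, 0, 1, 0, 1, 0, 0, 0, 0, 0, 0, 0, 1, 0, 1, 0, 0, 0, 1, 0, 1, 0, 0, 0, 0, 0, 1, 1, 2, 0, 1]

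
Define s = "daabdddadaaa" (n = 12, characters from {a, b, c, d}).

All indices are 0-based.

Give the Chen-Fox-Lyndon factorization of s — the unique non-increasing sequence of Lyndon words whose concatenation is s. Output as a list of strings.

["d", "aabdddad", "a", "a", "a"]

emit factor 1: 'd' (i=0, period=1)
emit factor 2: 'aabdddad' (i=1, period=8)
emit factor 3: 'a' (i=9, period=1)
emit factor 4: 'a' (i=10, period=1)
emit factor 5: 'a' (i=11, period=1)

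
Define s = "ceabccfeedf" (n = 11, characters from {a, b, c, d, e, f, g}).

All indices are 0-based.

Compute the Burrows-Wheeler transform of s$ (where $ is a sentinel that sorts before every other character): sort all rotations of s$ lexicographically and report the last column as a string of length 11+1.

rank  rotation      last
    0  $ceabccfeedf  f
    1  abccfeedf$ce  e
    2  bccfeedf$cea  a
    3  ccfeedf$ceab  b
    4  ceabccfeedf$  $
    5  cfeedf$ceabc  c
    6  df$ceabccfee  e
    7  eabccfeedf$c  c
    8  edf$ceabccfe  e
    9  eedf$ceabccf  f
   10  f$ceabccfeed  d
   11  feedf$ceabcc  c

feab$cecefdc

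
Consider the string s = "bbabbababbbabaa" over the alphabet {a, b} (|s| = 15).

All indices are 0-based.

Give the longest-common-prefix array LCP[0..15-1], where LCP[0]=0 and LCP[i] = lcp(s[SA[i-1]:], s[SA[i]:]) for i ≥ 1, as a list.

[0, 1, 1, 3, 2, 3, 0, 2, 4, 3, 4, 1, 5, 4, 2]

sorted suffixes:
  #0 SA[0]=14  'a'
  #1 SA[1]=13  'aa'
  #2 SA[2]=11  'abaa'
  #3 SA[3]=5  'ababbbabaa'
  #4 SA[4]=2  'abbababbbabaa'
  #5 SA[5]=7  'abbbabaa'
  #6 SA[6]=12  'baa'
  #7 SA[7]=10  'babaa'
  #8 SA[8]=4  'bababbbabaa'
  #9 SA[9]=1  'babbababbbabaa'
  #10 SA[10]=6  'babbbabaa'
  #11 SA[11]=9  'bbabaa'
  #12 SA[12]=3  'bbababbbabaa'
  #13 SA[13]=0  'bbabbababbbabaa'
  #14 SA[14]=8  'bbbabaa'

SA = [14, 13, 11, 5, 2, 7, 12, 10, 4, 1, 6, 9, 3, 0, 8]
[i] adj suffixes → lcp
  [1] 14/13 → 1 ('a')
  [2] 13/11 → 1 ('a')
  [3] 11/5 → 3 ('aba')
  [4] 5/2 → 2 ('ab')
  [5] 2/7 → 3 ('abb')
  [6] 7/12 → 0 ('')
  [7] 12/10 → 2 ('ba')
  [8] 10/4 → 4 ('baba')
  [9] 4/1 → 3 ('bab')
  [10] 1/6 → 4 ('babb')
  [11] 6/9 → 1 ('b')
  [12] 9/3 → 5 ('bbaba')
  [13] 3/0 → 4 ('bbab')
  [14] 0/8 → 2 ('bb')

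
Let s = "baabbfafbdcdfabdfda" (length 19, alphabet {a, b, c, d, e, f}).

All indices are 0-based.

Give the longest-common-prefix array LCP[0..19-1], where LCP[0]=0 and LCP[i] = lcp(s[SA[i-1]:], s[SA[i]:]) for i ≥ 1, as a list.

sorted suffixes:
  #0 SA[0]=18  'a'
  #1 SA[1]=1  'aabbfafbdcdfabdfda'
  #2 SA[2]=2  'abbfafbdcdfabdfda'
  #3 SA[3]=13  'abdfda'
  #4 SA[4]=6  'afbdcdfabdfda'
  #5 SA[5]=0  'baabbfafbdcdfabdfda'
  #6 SA[6]=3  'bbfafbdcdfabdfda'
  #7 SA[7]=8  'bdcdfabdfda'
  #8 SA[8]=14  'bdfda'
  #9 SA[9]=4  'bfafbdcdfabdfda'
  #10 SA[10]=10  'cdfabdfda'
  #11 SA[11]=17  'da'
  #12 SA[12]=9  'dcdfabdfda'
  #13 SA[13]=11  'dfabdfda'
  #14 SA[14]=15  'dfda'
  #15 SA[15]=12  'fabdfda'
  #16 SA[16]=5  'fafbdcdfabdfda'
  #17 SA[17]=7  'fbdcdfabdfda'
  #18 SA[18]=16  'fda'

SA = [18, 1, 2, 13, 6, 0, 3, 8, 14, 4, 10, 17, 9, 11, 15, 12, 5, 7, 16]
rank  pair      lcp
   1  s[18:],s[1:]  1  'a'
   2  s[1:],s[2:]  1  'a'
   3  s[2:],s[13:]  2  'ab'
   4  s[13:],s[6:]  1  'a'
   5  s[6:],s[0:]  0  ''
   6  s[0:],s[3:]  1  'b'
   7  s[3:],s[8:]  1  'b'
   8  s[8:],s[14:]  2  'bd'
   9  s[14:],s[4:]  1  'b'
  10  s[4:],s[10:]  0  ''
  11  s[10:],s[17:]  0  ''
  12  s[17:],s[9:]  1  'd'
  13  s[9:],s[11:]  1  'd'
  14  s[11:],s[15:]  2  'df'
  15  s[15:],s[12:]  0  ''
  16  s[12:],s[5:]  2  'fa'
  17  s[5:],s[7:]  1  'f'
  18  s[7:],s[16:]  1  'f'

[0, 1, 1, 2, 1, 0, 1, 1, 2, 1, 0, 0, 1, 1, 2, 0, 2, 1, 1]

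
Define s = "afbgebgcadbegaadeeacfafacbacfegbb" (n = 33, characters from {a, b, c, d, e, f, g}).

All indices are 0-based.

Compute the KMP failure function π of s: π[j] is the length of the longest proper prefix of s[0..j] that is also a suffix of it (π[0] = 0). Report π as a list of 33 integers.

π[0] = 0
j=1 s[j]='f': π[1]=0 (border '')
j=2 s[j]='b': π[2]=0 (border '')
j=3 s[j]='g': π[3]=0 (border '')
j=4 s[j]='e': π[4]=0 (border '')
j=5 s[j]='b': π[5]=0 (border '')
j=6 s[j]='g': π[6]=0 (border '')
j=7 s[j]='c': π[7]=0 (border '')
j=8 s[j]='a': π[8]=1 (border 'a')
j=9 s[j]='d': k: 1→0; π[9]=0 (border '')
j=10 s[j]='b': π[10]=0 (border '')
j=11 s[j]='e': π[11]=0 (border '')
j=12 s[j]='g': π[12]=0 (border '')
j=13 s[j]='a': π[13]=1 (border 'a')
j=14 s[j]='a': k: 1→0; π[14]=1 (border 'a')
j=15 s[j]='d': k: 1→0; π[15]=0 (border '')
j=16 s[j]='e': π[16]=0 (border '')
j=17 s[j]='e': π[17]=0 (border '')
j=18 s[j]='a': π[18]=1 (border 'a')
j=19 s[j]='c': k: 1→0; π[19]=0 (border '')
j=20 s[j]='f': π[20]=0 (border '')
j=21 s[j]='a': π[21]=1 (border 'a')
j=22 s[j]='f': π[22]=2 (border 'af')
j=23 s[j]='a': k: 2→0; π[23]=1 (border 'a')
j=24 s[j]='c': k: 1→0; π[24]=0 (border '')
j=25 s[j]='b': π[25]=0 (border '')
j=26 s[j]='a': π[26]=1 (border 'a')
j=27 s[j]='c': k: 1→0; π[27]=0 (border '')
j=28 s[j]='f': π[28]=0 (border '')
j=29 s[j]='e': π[29]=0 (border '')
j=30 s[j]='g': π[30]=0 (border '')
j=31 s[j]='b': π[31]=0 (border '')
j=32 s[j]='b': π[32]=0 (border '')

[0, 0, 0, 0, 0, 0, 0, 0, 1, 0, 0, 0, 0, 1, 1, 0, 0, 0, 1, 0, 0, 1, 2, 1, 0, 0, 1, 0, 0, 0, 0, 0, 0]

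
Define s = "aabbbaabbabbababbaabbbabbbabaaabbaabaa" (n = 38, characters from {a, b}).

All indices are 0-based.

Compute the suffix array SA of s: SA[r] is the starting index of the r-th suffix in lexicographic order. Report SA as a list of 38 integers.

[37, 36, 28, 33, 29, 5, 0, 17, 34, 26, 12, 30, 14, 9, 6, 1, 22, 18, 35, 27, 32, 4, 16, 25, 11, 13, 8, 21, 31, 3, 15, 24, 10, 7, 20, 2, 23, 19]

rank→(start, suffix):
  0 → (37, 'a')
  1 → (36, 'aa')
  2 → (28, 'aaabbaabaa')
  3 → (33, 'aabaa')
  4 → (29, 'aabbaabaa')
  5 → (5, 'aabbabbababbaabbbabbbabaaabbaabaa')
  6 → (0, 'aabbbaabbabbababbaabbbabbbabaaabbaabaa')
  7 → (17, 'aabbbabbbabaaabbaabaa')
  8 → (34, 'abaa')
  9 → (26, 'abaaabbaabaa')
  10 → (12, 'ababbaabbbabbbabaaabbaabaa')
  11 → (30, 'abbaabaa')
  12 → (14, 'abbaabbbabbbabaaabbaabaa')
  13 → (9, 'abbababbaabbbabbbabaaabbaabaa')
  14 → (6, 'abbabbababbaabbbabbbabaaabbaabaa')
  15 → (1, 'abbbaabbabbababbaabbbabbbabaaabbaabaa')
  16 → (22, 'abbbabaaabbaabaa')
  17 → (18, 'abbbabbbabaaabbaabaa')
  18 → (35, 'baa')
  19 → (27, 'baaabbaabaa')
  20 → (32, 'baabaa')
  21 → (4, 'baabbabbababbaabbbabbbabaaabbaabaa')
  22 → (16, 'baabbbabbbabaaabbaabaa')
  23 → (25, 'babaaabbaabaa')
  24 → (11, 'bababbaabbbabbbabaaabbaabaa')
  25 → (13, 'babbaabbbabbbabaaabbaabaa')
  26 → (8, 'babbababbaabbbabbbabaaabbaabaa')
  27 → (21, 'babbbabaaabbaabaa')
  28 → (31, 'bbaabaa')
  29 → (3, 'bbaabbabbababbaabbbabbbabaaabbaabaa')
  30 → (15, 'bbaabbbabbbabaaabbaabaa')
  31 → (24, 'bbabaaabbaabaa')
  32 → (10, 'bbababbaabbbabbbabaaabbaabaa')
  33 → (7, 'bbabbababbaabbbabbbabaaabbaabaa')
  34 → (20, 'bbabbbabaaabbaabaa')
  35 → (2, 'bbbaabbabbababbaabbbabbbabaaabbaabaa')
  36 → (23, 'bbbabaaabbaabaa')
  37 → (19, 'bbbabbbabaaabbaabaa')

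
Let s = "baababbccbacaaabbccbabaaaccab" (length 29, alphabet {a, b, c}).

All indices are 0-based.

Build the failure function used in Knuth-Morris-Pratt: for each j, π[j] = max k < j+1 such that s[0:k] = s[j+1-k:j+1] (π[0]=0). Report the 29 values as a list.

[0, 0, 0, 1, 2, 1, 1, 0, 0, 1, 2, 0, 0, 0, 0, 1, 1, 0, 0, 1, 2, 1, 2, 3, 0, 0, 0, 0, 1]

π[0] = 0
j=1 s[j]='a': π[1]=0 (border '')
j=2 s[j]='a': π[2]=0 (border '')
j=3 s[j]='b': π[3]=1 (border 'b')
j=4 s[j]='a': π[4]=2 (border 'ba')
j=5 s[j]='b': k: 2→0; π[5]=1 (border 'b')
j=6 s[j]='b': k: 1→0; π[6]=1 (border 'b')
j=7 s[j]='c': k: 1→0; π[7]=0 (border '')
j=8 s[j]='c': π[8]=0 (border '')
j=9 s[j]='b': π[9]=1 (border 'b')
j=10 s[j]='a': π[10]=2 (border 'ba')
j=11 s[j]='c': k: 2→0; π[11]=0 (border '')
j=12 s[j]='a': π[12]=0 (border '')
j=13 s[j]='a': π[13]=0 (border '')
j=14 s[j]='a': π[14]=0 (border '')
j=15 s[j]='b': π[15]=1 (border 'b')
j=16 s[j]='b': k: 1→0; π[16]=1 (border 'b')
j=17 s[j]='c': k: 1→0; π[17]=0 (border '')
j=18 s[j]='c': π[18]=0 (border '')
j=19 s[j]='b': π[19]=1 (border 'b')
j=20 s[j]='a': π[20]=2 (border 'ba')
j=21 s[j]='b': k: 2→0; π[21]=1 (border 'b')
j=22 s[j]='a': π[22]=2 (border 'ba')
j=23 s[j]='a': π[23]=3 (border 'baa')
j=24 s[j]='a': k: 3→0; π[24]=0 (border '')
j=25 s[j]='c': π[25]=0 (border '')
j=26 s[j]='c': π[26]=0 (border '')
j=27 s[j]='a': π[27]=0 (border '')
j=28 s[j]='b': π[28]=1 (border 'b')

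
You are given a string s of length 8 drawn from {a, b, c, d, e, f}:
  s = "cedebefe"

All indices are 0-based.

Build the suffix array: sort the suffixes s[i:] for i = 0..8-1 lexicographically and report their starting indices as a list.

sorted suffixes:
  #0 SA[0]=4  'befe'
  #1 SA[1]=0  'cedebefe'
  #2 SA[2]=2  'debefe'
  #3 SA[3]=7  'e'
  #4 SA[4]=3  'ebefe'
  #5 SA[5]=1  'edebefe'
  #6 SA[6]=5  'efe'
  #7 SA[7]=6  'fe'

[4, 0, 2, 7, 3, 1, 5, 6]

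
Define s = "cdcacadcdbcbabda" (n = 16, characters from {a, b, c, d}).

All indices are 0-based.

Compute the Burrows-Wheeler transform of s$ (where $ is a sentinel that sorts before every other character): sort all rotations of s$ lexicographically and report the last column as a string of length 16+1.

rank  rotation           last
    0  $cdcacadcdbcbabda  a
    1  a$cdcacadcdbcbabd  d
    2  abda$cdcacadcdbcb  b
    3  acadcdbcbabda$cdc  c
    4  adcdbcbabda$cdcac  c
    5  babda$cdcacadcdbc  c
    6  bcbabda$cdcacadcd  d
    7  bda$cdcacadcdbcba  a
    8  cacadcdbcbabda$cd  d
    9  cadcdbcbabda$cdca  a
   10  cbabda$cdcacadcdb  b
   11  cdbcbabda$cdcacad  d
   12  cdcacadcdbcbabda$  $
   13  da$cdcacadcdbcbab  b
   14  dbcbabda$cdcacadc  c
   15  dcacadcdbcbabda$c  c
   16  dcdbcbabda$cdcaca  a

adbcccdadabd$bcca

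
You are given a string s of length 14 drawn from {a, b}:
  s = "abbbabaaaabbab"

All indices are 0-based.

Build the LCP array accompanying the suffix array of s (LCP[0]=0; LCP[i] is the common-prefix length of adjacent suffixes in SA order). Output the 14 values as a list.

[0, 3, 2, 1, 2, 2, 3, 0, 1, 2, 3, 1, 4, 2]

rank | idx | suffix
   0 |   6 | aaaabbab
   1 |   7 | aaabbab
   2 |   8 | aabbab
   3 |  12 | ab
   4 |   4 | abaaaabbab
   5 |   9 | abbab
   6 |   0 | abbbabaaaabbab
   7 |  13 | b
   8 |   5 | baaaabbab
   9 |  11 | bab
  10 |   3 | babaaaabbab
  11 |  10 | bbab
  12 |   2 | bbabaaaabbab
  13 |   1 | bbbabaaaabbab

SA = [6, 7, 8, 12, 4, 9, 0, 13, 5, 11, 3, 10, 2, 1]
rank  pair      lcp
   1  s[6:],s[7:]  3  'aaa'
   2  s[7:],s[8:]  2  'aa'
   3  s[8:],s[12:]  1  'a'
   4  s[12:],s[4:]  2  'ab'
   5  s[4:],s[9:]  2  'ab'
   6  s[9:],s[0:]  3  'abb'
   7  s[0:],s[13:]  0  ''
   8  s[13:],s[5:]  1  'b'
   9  s[5:],s[11:]  2  'ba'
  10  s[11:],s[3:]  3  'bab'
  11  s[3:],s[10:]  1  'b'
  12  s[10:],s[2:]  4  'bbab'
  13  s[2:],s[1:]  2  'bb'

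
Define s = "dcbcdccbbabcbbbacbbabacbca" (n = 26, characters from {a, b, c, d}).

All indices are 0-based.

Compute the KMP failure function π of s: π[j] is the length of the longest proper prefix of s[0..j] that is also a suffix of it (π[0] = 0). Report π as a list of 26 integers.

[0, 0, 0, 0, 1, 2, 0, 0, 0, 0, 0, 0, 0, 0, 0, 0, 0, 0, 0, 0, 0, 0, 0, 0, 0, 0]

π[0] = 0
j=1 s[j]='c': π[1]=0 (border '')
j=2 s[j]='b': π[2]=0 (border '')
j=3 s[j]='c': π[3]=0 (border '')
j=4 s[j]='d': π[4]=1 (border 'd')
j=5 s[j]='c': π[5]=2 (border 'dc')
j=6 s[j]='c': k: 2→0; π[6]=0 (border '')
j=7 s[j]='b': π[7]=0 (border '')
j=8 s[j]='b': π[8]=0 (border '')
j=9 s[j]='a': π[9]=0 (border '')
j=10 s[j]='b': π[10]=0 (border '')
j=11 s[j]='c': π[11]=0 (border '')
j=12 s[j]='b': π[12]=0 (border '')
j=13 s[j]='b': π[13]=0 (border '')
j=14 s[j]='b': π[14]=0 (border '')
j=15 s[j]='a': π[15]=0 (border '')
j=16 s[j]='c': π[16]=0 (border '')
j=17 s[j]='b': π[17]=0 (border '')
j=18 s[j]='b': π[18]=0 (border '')
j=19 s[j]='a': π[19]=0 (border '')
j=20 s[j]='b': π[20]=0 (border '')
j=21 s[j]='a': π[21]=0 (border '')
j=22 s[j]='c': π[22]=0 (border '')
j=23 s[j]='b': π[23]=0 (border '')
j=24 s[j]='c': π[24]=0 (border '')
j=25 s[j]='a': π[25]=0 (border '')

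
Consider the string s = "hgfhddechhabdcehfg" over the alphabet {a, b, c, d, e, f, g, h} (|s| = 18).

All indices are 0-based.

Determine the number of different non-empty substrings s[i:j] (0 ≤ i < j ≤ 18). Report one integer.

rank | idx | suffix
   0 |  10 | abdcehfg
   1 |  11 | bdcehfg
   2 |  13 | cehfg
   3 |   7 | chhabdcehfg
   4 |  12 | dcehfg
   5 |   4 | ddechhabdcehfg
   6 |   5 | dechhabdcehfg
   7 |   6 | echhabdcehfg
   8 |  14 | ehfg
   9 |  16 | fg
  10 |   2 | fhddechhabdcehfg
  11 |  17 | g
  12 |   1 | gfhddechhabdcehfg
  13 |   9 | habdcehfg
  14 |   3 | hddechhabdcehfg
  15 |  15 | hfg
  16 |   0 | hgfhddechhabdcehfg
  17 |   8 | hhabdcehfg

SA = [10, 11, 13, 7, 12, 4, 5, 6, 14, 16, 2, 17, 1, 9, 3, 15, 0, 8]
i: (SA[i-1],SA[i]) lcp shared
  1: (10,11) 0 ''
  2: (11,13) 0 ''
  3: (13,7) 1 'c'
  4: (7,12) 0 ''
  5: (12,4) 1 'd'
  6: (4,5) 1 'd'
  7: (5,6) 0 ''
  8: (6,14) 1 'e'
  9: (14,16) 0 ''
  10: (16,2) 1 'f'
  11: (2,17) 0 ''
  12: (17,1) 1 'g'
  13: (1,9) 0 ''
  14: (9,3) 1 'h'
  15: (3,15) 1 'h'
  16: (15,0) 1 'h'
  17: (0,8) 1 'h'

n(n+1)/2 = 18·19/2 = 171
Σ LCP = 0 + 0 + 0 + 1 + 0 + 1 + 1 + 0 + 1 + 0 + 1 + 0 + 1 + 0 + 1 + 1 + 1 + 1 = 10
distinct = 171 − 10 = 161

161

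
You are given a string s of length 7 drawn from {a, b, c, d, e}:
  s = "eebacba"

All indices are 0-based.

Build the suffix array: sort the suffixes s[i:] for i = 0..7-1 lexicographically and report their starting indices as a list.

rank | idx | suffix
   0 |   6 | a
   1 |   3 | acba
   2 |   5 | ba
   3 |   2 | bacba
   4 |   4 | cba
   5 |   1 | ebacba
   6 |   0 | eebacba

[6, 3, 5, 2, 4, 1, 0]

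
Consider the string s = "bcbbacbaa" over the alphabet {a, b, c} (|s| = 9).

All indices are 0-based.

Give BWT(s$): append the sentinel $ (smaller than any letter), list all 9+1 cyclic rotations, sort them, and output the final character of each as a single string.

aabbcbc$ab

rank  rotation    last
    0  $bcbbacbaa  a
    1  a$bcbbacba  a
    2  aa$bcbbacb  b
    3  acbaa$bcbb  b
    4  baa$bcbbac  c
    5  bacbaa$bcb  b
    6  bbacbaa$bc  c
    7  bcbbacbaa$  $
    8  cbaa$bcbba  a
    9  cbbacbaa$b  b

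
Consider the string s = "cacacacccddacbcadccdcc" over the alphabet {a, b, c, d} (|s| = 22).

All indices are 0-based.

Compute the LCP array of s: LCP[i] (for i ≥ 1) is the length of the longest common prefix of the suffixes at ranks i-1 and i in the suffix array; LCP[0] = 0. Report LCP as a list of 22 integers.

[0, 4, 2, 2, 1, 0, 0, 1, 5, 3, 2, 1, 1, 2, 2, 3, 1, 2, 0, 1, 3, 1]

rank | idx | suffix
   0 |   1 | acacacccddacbcadccdcc
   1 |   3 | acacccddacbcadccdcc
   2 |  11 | acbcadccdcc
   3 |   5 | acccddacbcadccdcc
   4 |  15 | adccdcc
   5 |  13 | bcadccdcc
   6 |  21 | c
   7 |   0 | cacacacccddacbcadccdcc
   8 |   2 | cacacccddacbcadccdcc
   9 |   4 | cacccddacbcadccdcc
  10 |  14 | cadccdcc
  11 |  12 | cbcadccdcc
  12 |  20 | cc
  13 |   6 | cccddacbcadccdcc
  14 |  17 | ccdcc
  15 |   7 | ccddacbcadccdcc
  16 |  18 | cdcc
  17 |   8 | cddacbcadccdcc
  18 |  10 | dacbcadccdcc
  19 |  19 | dcc
  20 |  16 | dccdcc
  21 |   9 | ddacbcadccdcc

SA = [1, 3, 11, 5, 15, 13, 21, 0, 2, 4, 14, 12, 20, 6, 17, 7, 18, 8, 10, 19, 16, 9]
rank  pair      lcp
   1  s[1:],s[3:]  4  'acac'
   2  s[3:],s[11:]  2  'ac'
   3  s[11:],s[5:]  2  'ac'
   4  s[5:],s[15:]  1  'a'
   5  s[15:],s[13:]  0  ''
   6  s[13:],s[21:]  0  ''
   7  s[21:],s[0:]  1  'c'
   8  s[0:],s[2:]  5  'cacac'
   9  s[2:],s[4:]  3  'cac'
  10  s[4:],s[14:]  2  'ca'
  11  s[14:],s[12:]  1  'c'
  12  s[12:],s[20:]  1  'c'
  13  s[20:],s[6:]  2  'cc'
  14  s[6:],s[17:]  2  'cc'
  15  s[17:],s[7:]  3  'ccd'
  16  s[7:],s[18:]  1  'c'
  17  s[18:],s[8:]  2  'cd'
  18  s[8:],s[10:]  0  ''
  19  s[10:],s[19:]  1  'd'
  20  s[19:],s[16:]  3  'dcc'
  21  s[16:],s[9:]  1  'd'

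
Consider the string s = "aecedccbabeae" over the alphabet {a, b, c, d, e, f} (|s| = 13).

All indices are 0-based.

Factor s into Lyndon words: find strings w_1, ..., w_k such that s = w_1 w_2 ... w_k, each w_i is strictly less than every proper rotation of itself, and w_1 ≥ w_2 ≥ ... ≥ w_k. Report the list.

["aecedccb", "abeae"]

emit factor 1: 'aecedccb' (i=0, period=8)
emit factor 2: 'abeae' (i=8, period=5)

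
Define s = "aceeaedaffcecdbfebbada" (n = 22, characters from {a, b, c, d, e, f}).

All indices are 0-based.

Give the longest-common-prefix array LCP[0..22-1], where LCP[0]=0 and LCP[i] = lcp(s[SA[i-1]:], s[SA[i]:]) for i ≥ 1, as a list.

[0, 1, 1, 1, 1, 0, 1, 1, 0, 1, 2, 0, 2, 1, 0, 1, 1, 1, 1, 0, 1, 1]

sorted suffixes:
  #0 SA[0]=21  'a'
  #1 SA[1]=0  'aceeaedaffcecdbfebbada'
  #2 SA[2]=19  'ada'
  #3 SA[3]=4  'aedaffcecdbfebbada'
  #4 SA[4]=7  'affcecdbfebbada'
  #5 SA[5]=18  'bada'
  #6 SA[6]=17  'bbada'
  #7 SA[7]=14  'bfebbada'
  #8 SA[8]=12  'cdbfebbada'
  #9 SA[9]=10  'cecdbfebbada'
  #10 SA[10]=1  'ceeaedaffcecdbfebbada'
  #11 SA[11]=20  'da'
  #12 SA[12]=6  'daffcecdbfebbada'
  #13 SA[13]=13  'dbfebbada'
  #14 SA[14]=3  'eaedaffcecdbfebbada'
  #15 SA[15]=16  'ebbada'
  #16 SA[16]=11  'ecdbfebbada'
  #17 SA[17]=5  'edaffcecdbfebbada'
  #18 SA[18]=2  'eeaedaffcecdbfebbada'
  #19 SA[19]=9  'fcecdbfebbada'
  #20 SA[20]=15  'febbada'
  #21 SA[21]=8  'ffcecdbfebbada'

SA = [21, 0, 19, 4, 7, 18, 17, 14, 12, 10, 1, 20, 6, 13, 3, 16, 11, 5, 2, 9, 15, 8]
rank  pair      lcp
   1  s[21:],s[0:]  1  'a'
   2  s[0:],s[19:]  1  'a'
   3  s[19:],s[4:]  1  'a'
   4  s[4:],s[7:]  1  'a'
   5  s[7:],s[18:]  0  ''
   6  s[18:],s[17:]  1  'b'
   7  s[17:],s[14:]  1  'b'
   8  s[14:],s[12:]  0  ''
   9  s[12:],s[10:]  1  'c'
  10  s[10:],s[1:]  2  'ce'
  11  s[1:],s[20:]  0  ''
  12  s[20:],s[6:]  2  'da'
  13  s[6:],s[13:]  1  'd'
  14  s[13:],s[3:]  0  ''
  15  s[3:],s[16:]  1  'e'
  16  s[16:],s[11:]  1  'e'
  17  s[11:],s[5:]  1  'e'
  18  s[5:],s[2:]  1  'e'
  19  s[2:],s[9:]  0  ''
  20  s[9:],s[15:]  1  'f'
  21  s[15:],s[8:]  1  'f'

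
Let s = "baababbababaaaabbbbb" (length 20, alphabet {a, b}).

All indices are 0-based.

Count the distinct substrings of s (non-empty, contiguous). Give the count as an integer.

164

rank | idx | suffix
   0 |  11 | aaaabbbbb
   1 |  12 | aaabbbbb
   2 |   1 | aababbababaaaabbbbb
   3 |  13 | aabbbbb
   4 |   9 | abaaaabbbbb
   5 |   7 | ababaaaabbbbb
   6 |   2 | ababbababaaaabbbbb
   7 |   4 | abbababaaaabbbbb
   8 |  14 | abbbbb
   9 |  19 | b
  10 |  10 | baaaabbbbb
  11 |   0 | baababbababaaaabbbbb
  12 |   8 | babaaaabbbbb
  13 |   6 | bababaaaabbbbb
  14 |   3 | babbababaaaabbbbb
  15 |  18 | bb
  16 |   5 | bbababaaaabbbbb
  17 |  17 | bbb
  18 |  16 | bbbb
  19 |  15 | bbbbb

SA = [11, 12, 1, 13, 9, 7, 2, 4, 14, 19, 10, 0, 8, 6, 3, 18, 5, 17, 16, 15]
[i] adj suffixes → lcp
  [1] 11/12 → 3 ('aaa')
  [2] 12/1 → 2 ('aa')
  [3] 1/13 → 3 ('aab')
  [4] 13/9 → 1 ('a')
  [5] 9/7 → 3 ('aba')
  [6] 7/2 → 4 ('abab')
  [7] 2/4 → 2 ('ab')
  [8] 4/14 → 3 ('abb')
  [9] 14/19 → 0 ('')
  [10] 19/10 → 1 ('b')
  [11] 10/0 → 3 ('baa')
  [12] 0/8 → 2 ('ba')
  [13] 8/6 → 4 ('baba')
  [14] 6/3 → 3 ('bab')
  [15] 3/18 → 1 ('b')
  [16] 18/5 → 2 ('bb')
  [17] 5/17 → 2 ('bb')
  [18] 17/16 → 3 ('bbb')
  [19] 16/15 → 4 ('bbbb')

n(n+1)/2 = 20·21/2 = 210
Σ LCP = 0 + 3 + 2 + 3 + 1 + 3 + 4 + 2 + 3 + 0 + 1 + 3 + 2 + 4 + 3 + 1 + 2 + 2 + 3 + 4 = 46
distinct = 210 − 46 = 164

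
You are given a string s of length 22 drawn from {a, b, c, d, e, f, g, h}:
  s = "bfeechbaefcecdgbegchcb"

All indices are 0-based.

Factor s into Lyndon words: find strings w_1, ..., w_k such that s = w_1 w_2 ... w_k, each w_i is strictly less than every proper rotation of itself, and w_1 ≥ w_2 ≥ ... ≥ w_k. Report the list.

["bfeech", "b", "aefcecdgbegchcb"]

emit factor 1: 'bfeech' (i=0, period=6)
emit factor 2: 'b' (i=6, period=1)
emit factor 3: 'aefcecdgbegchcb' (i=7, period=15)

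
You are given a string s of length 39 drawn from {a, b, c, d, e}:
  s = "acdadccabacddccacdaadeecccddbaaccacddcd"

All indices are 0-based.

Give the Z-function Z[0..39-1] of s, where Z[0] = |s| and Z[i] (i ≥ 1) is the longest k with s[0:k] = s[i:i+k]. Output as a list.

[39, 0, 0, 1, 0, 0, 0, 1, 0, 3, 0, 0, 0, 0, 0, 4, 0, 0, 1, 1, 0, 0, 0, 0, 0, 0, 0, 0, 0, 1, 2, 0, 0, 3, 0, 0, 0, 0, 0]

Z[0]=39
i=1: outside box; Z[1]=0
i=2: outside box; Z[2]=0
i=3: outside box; Z[3]=1 grow→box=[3,4)
i=4: outside box; Z[4]=0
i=5: outside box; Z[5]=0
i=6: outside box; Z[6]=0
i=7: outside box; Z[7]=1 grow→box=[7,8)
i=8: outside box; Z[8]=0
i=9: outside box; Z[9]=3 grow→box=[9,12)
i=10: min(r-i=2, Z[1]=0)=0; Z[10]=0
i=11: min(r-i=1, Z[2]=0)=0; Z[11]=0
i=12: outside box; Z[12]=0
i=13: outside box; Z[13]=0
i=14: outside box; Z[14]=0
i=15: outside box; Z[15]=4 grow→box=[15,19)
i=16: min(r-i=3, Z[1]=0)=0; Z[16]=0
i=17: min(r-i=2, Z[2]=0)=0; Z[17]=0
i=18: min(r-i=1, Z[3]=1)=1; Z[18]=1
i=19: outside box; Z[19]=1 grow→box=[19,20)
i=20: outside box; Z[20]=0
i=21: outside box; Z[21]=0
i=22: outside box; Z[22]=0
i=23: outside box; Z[23]=0
i=24: outside box; Z[24]=0
i=25: outside box; Z[25]=0
i=26: outside box; Z[26]=0
i=27: outside box; Z[27]=0
i=28: outside box; Z[28]=0
i=29: outside box; Z[29]=1 grow→box=[29,30)
i=30: outside box; Z[30]=2 grow→box=[30,32)
i=31: min(r-i=1, Z[1]=0)=0; Z[31]=0
i=32: outside box; Z[32]=0
i=33: outside box; Z[33]=3 grow→box=[33,36)
i=34: min(r-i=2, Z[1]=0)=0; Z[34]=0
i=35: min(r-i=1, Z[2]=0)=0; Z[35]=0
i=36: outside box; Z[36]=0
i=37: outside box; Z[37]=0
i=38: outside box; Z[38]=0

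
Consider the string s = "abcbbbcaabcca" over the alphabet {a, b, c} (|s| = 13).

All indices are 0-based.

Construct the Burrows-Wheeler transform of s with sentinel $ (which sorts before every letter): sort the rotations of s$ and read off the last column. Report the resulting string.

acc$acbbaacbbb

rank  rotation        last
    0  $abcbbbcaabcca  a
    1  a$abcbbbcaabcc  c
    2  aabcca$abcbbbc  c
    3  abcbbbcaabcca$  $
    4  abcca$abcbbbca  a
    5  bbbcaabcca$abc  c
    6  bbcaabcca$abcb  b
    7  bcaabcca$abcbb  b
    8  bcbbbcaabcca$a  a
    9  bcca$abcbbbcaa  a
   10  ca$abcbbbcaabc  c
   11  caabcca$abcbbb  b
   12  cbbbcaabcca$ab  b
   13  cca$abcbbbcaab  b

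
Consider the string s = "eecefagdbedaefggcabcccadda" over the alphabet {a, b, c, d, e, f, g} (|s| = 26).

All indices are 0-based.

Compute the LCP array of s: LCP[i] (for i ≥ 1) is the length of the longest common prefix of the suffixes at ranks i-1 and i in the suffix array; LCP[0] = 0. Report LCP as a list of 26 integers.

rank→(start, suffix):
  0 → (25, 'a')
  1 → (17, 'abcccadda')
  2 → (22, 'adda')
  3 → (11, 'aefggcabcccadda')
  4 → (5, 'agdbedaefggcabcccadda')
  5 → (18, 'bcccadda')
  6 → (8, 'bedaefggcabcccadda')
  7 → (16, 'cabcccadda')
  8 → (21, 'cadda')
  9 → (20, 'ccadda')
  10 → (19, 'cccadda')
  11 → (2, 'cefagdbedaefggcabcccadda')
  12 → (24, 'da')
  13 → (10, 'daefggcabcccadda')
  14 → (7, 'dbedaefggcabcccadda')
  15 → (23, 'dda')
  16 → (1, 'ecefagdbedaefggcabcccadda')
  17 → (9, 'edaefggcabcccadda')
  18 → (0, 'eecefagdbedaefggcabcccadda')
  19 → (3, 'efagdbedaefggcabcccadda')
  20 → (12, 'efggcabcccadda')
  21 → (4, 'fagdbedaefggcabcccadda')
  22 → (13, 'fggcabcccadda')
  23 → (15, 'gcabcccadda')
  24 → (6, 'gdbedaefggcabcccadda')
  25 → (14, 'ggcabcccadda')

SA = [25, 17, 22, 11, 5, 18, 8, 16, 21, 20, 19, 2, 24, 10, 7, 23, 1, 9, 0, 3, 12, 4, 13, 15, 6, 14]
i: (SA[i-1],SA[i]) lcp shared
  1: (25,17) 1 'a'
  2: (17,22) 1 'a'
  3: (22,11) 1 'a'
  4: (11,5) 1 'a'
  5: (5,18) 0 ''
  6: (18,8) 1 'b'
  7: (8,16) 0 ''
  8: (16,21) 2 'ca'
  9: (21,20) 1 'c'
  10: (20,19) 2 'cc'
  11: (19,2) 1 'c'
  12: (2,24) 0 ''
  13: (24,10) 2 'da'
  14: (10,7) 1 'd'
  15: (7,23) 1 'd'
  16: (23,1) 0 ''
  17: (1,9) 1 'e'
  18: (9,0) 1 'e'
  19: (0,3) 1 'e'
  20: (3,12) 2 'ef'
  21: (12,4) 0 ''
  22: (4,13) 1 'f'
  23: (13,15) 0 ''
  24: (15,6) 1 'g'
  25: (6,14) 1 'g'

[0, 1, 1, 1, 1, 0, 1, 0, 2, 1, 2, 1, 0, 2, 1, 1, 0, 1, 1, 1, 2, 0, 1, 0, 1, 1]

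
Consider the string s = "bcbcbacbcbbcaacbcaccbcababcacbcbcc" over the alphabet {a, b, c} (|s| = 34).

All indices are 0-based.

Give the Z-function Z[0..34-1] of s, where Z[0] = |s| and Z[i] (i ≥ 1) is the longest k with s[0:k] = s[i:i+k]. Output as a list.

[34, 0, 3, 0, 1, 0, 0, 3, 0, 1, 2, 0, 0, 0, 0, 2, 0, 0, 0, 0, 2, 0, 0, 1, 0, 2, 0, 0, 0, 4, 0, 2, 0, 0]

Z[0]=34
i=1: outside box; Z[1]=0
i=2: outside box; Z[2]=3 extend→box=[2,5)
i=3: min(r-i=2, Z[1]=0)=0; Z[3]=0
i=4: min(r-i=1, Z[2]=3)=1; Z[4]=1
i=5: outside box; Z[5]=0
i=6: outside box; Z[6]=0
i=7: outside box; Z[7]=3 extend→box=[7,10)
i=8: min(r-i=2, Z[1]=0)=0; Z[8]=0
i=9: min(r-i=1, Z[2]=3)=1; Z[9]=1
i=10: outside box; Z[10]=2 extend→box=[10,12)
i=11: min(r-i=1, Z[1]=0)=0; Z[11]=0
i=12: outside box; Z[12]=0
i=13: outside box; Z[13]=0
i=14: outside box; Z[14]=0
i=15: outside box; Z[15]=2 extend→box=[15,17)
i=16: min(r-i=1, Z[1]=0)=0; Z[16]=0
i=17: outside box; Z[17]=0
i=18: outside box; Z[18]=0
i=19: outside box; Z[19]=0
i=20: outside box; Z[20]=2 extend→box=[20,22)
i=21: min(r-i=1, Z[1]=0)=0; Z[21]=0
i=22: outside box; Z[22]=0
i=23: outside box; Z[23]=1 extend→box=[23,24)
i=24: outside box; Z[24]=0
i=25: outside box; Z[25]=2 extend→box=[25,27)
i=26: min(r-i=1, Z[1]=0)=0; Z[26]=0
i=27: outside box; Z[27]=0
i=28: outside box; Z[28]=0
i=29: outside box; Z[29]=4 extend→box=[29,33)
i=30: min(r-i=3, Z[1]=0)=0; Z[30]=0
i=31: min(r-i=2, Z[2]=3)=2; Z[31]=2
i=32: min(r-i=1, Z[3]=0)=0; Z[32]=0
i=33: outside box; Z[33]=0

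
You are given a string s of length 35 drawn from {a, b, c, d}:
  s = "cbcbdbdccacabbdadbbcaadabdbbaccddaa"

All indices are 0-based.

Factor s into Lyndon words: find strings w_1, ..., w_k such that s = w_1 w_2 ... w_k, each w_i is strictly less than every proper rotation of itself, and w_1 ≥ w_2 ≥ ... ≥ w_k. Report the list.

["c", "bcbdbdcc", "ac", "abbdadbbc", "aadabdbbaccdd", "a", "a"]

emit factor 1: 'c' (i=0, period=1)
emit factor 2: 'bcbdbdcc' (i=1, period=8)
emit factor 3: 'ac' (i=9, period=2)
emit factor 4: 'abbdadbbc' (i=11, period=9)
emit factor 5: 'aadabdbbaccdd' (i=20, period=13)
emit factor 6: 'a' (i=33, period=1)
emit factor 7: 'a' (i=34, period=1)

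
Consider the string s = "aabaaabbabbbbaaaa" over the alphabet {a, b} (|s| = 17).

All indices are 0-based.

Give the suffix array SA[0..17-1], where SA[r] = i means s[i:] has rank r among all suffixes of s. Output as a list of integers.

[16, 15, 14, 13, 3, 0, 4, 1, 5, 8, 12, 2, 7, 11, 6, 10, 9]

rank | idx | suffix
   0 |  16 | a
   1 |  15 | aa
   2 |  14 | aaa
   3 |  13 | aaaa
   4 |   3 | aaabbabbbbaaaa
   5 |   0 | aabaaabbabbbbaaaa
   6 |   4 | aabbabbbbaaaa
   7 |   1 | abaaabbabbbbaaaa
   8 |   5 | abbabbbbaaaa
   9 |   8 | abbbbaaaa
  10 |  12 | baaaa
  11 |   2 | baaabbabbbbaaaa
  12 |   7 | babbbbaaaa
  13 |  11 | bbaaaa
  14 |   6 | bbabbbbaaaa
  15 |  10 | bbbaaaa
  16 |   9 | bbbbaaaa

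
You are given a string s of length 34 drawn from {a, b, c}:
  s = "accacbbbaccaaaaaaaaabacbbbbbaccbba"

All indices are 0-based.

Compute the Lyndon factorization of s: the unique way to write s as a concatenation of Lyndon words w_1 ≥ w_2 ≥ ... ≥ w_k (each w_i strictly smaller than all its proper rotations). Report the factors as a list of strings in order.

["acc", "acbbbacc", "aaaaaaaaabacbbbbbaccbb", "a"]

emit factor 1: 'acc' (i=0, period=3)
emit factor 2: 'acbbbacc' (i=3, period=8)
emit factor 3: 'aaaaaaaaabacbbbbbaccbb' (i=11, period=22)
emit factor 4: 'a' (i=33, period=1)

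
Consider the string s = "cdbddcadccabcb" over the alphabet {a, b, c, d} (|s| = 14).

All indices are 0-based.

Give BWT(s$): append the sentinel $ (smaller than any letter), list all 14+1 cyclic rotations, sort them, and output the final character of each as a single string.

rank  rotation         last
    0  $cdbddcadccabcb  b
    1  abcb$cdbddcadcc  c
    2  adccabcb$cdbddc  c
    3  b$cdbddcadccabc  c
    4  bcb$cdbddcadcca  a
    5  bddcadccabcb$cd  d
    6  cabcb$cdbddcadc  c
    7  cadccabcb$cdbdd  d
    8  cb$cdbddcadccab  b
    9  ccabcb$cdbddcad  d
   10  cdbddcadccabcb$  $
   11  dbddcadccabcb$c  c
   12  dcadccabcb$cdbd  d
   13  dccabcb$cdbddca  a
   14  ddcadccabcb$cdb  b

bcccadcdbd$cdab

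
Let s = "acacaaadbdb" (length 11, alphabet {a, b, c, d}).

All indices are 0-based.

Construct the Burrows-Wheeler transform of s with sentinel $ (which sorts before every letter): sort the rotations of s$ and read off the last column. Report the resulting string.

bcac$addaaba

rank  rotation      last
    0  $acacaaadbdb  b
    1  aaadbdb$acac  c
    2  aadbdb$acaca  a
    3  acaaadbdb$ac  c
    4  acacaaadbdb$  $
    5  adbdb$acacaa  a
    6  b$acacaaadbd  d
    7  bdb$acacaaad  d
    8  caaadbdb$aca  a
    9  cacaaadbdb$a  a
   10  db$acacaaadb  b
   11  dbdb$acacaaa  a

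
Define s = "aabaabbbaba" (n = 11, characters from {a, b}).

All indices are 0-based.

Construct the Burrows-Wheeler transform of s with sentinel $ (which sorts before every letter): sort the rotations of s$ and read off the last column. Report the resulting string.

ab$bbaaaabba

rank  rotation      last
    0  $aabaabbbaba  a
    1  a$aabaabbbab  b
    2  aabaabbbaba$  $
    3  aabbbaba$aab  b
    4  aba$aabaabbb  b
    5  abaabbbaba$a  a
    6  abbbaba$aaba  a
    7  ba$aabaabbba  a
    8  baabbbaba$aa  a
    9  baba$aabaabb  b
   10  bbaba$aabaab  b
   11  bbbaba$aabaa  a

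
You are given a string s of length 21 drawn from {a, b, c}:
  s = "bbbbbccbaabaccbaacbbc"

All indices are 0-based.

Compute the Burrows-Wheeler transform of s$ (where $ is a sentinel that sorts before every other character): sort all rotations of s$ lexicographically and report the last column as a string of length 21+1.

cbbaabcca$bbcbbbbccaba

rank  rotation                last
    0  $bbbbbccbaabaccbaacbbc  c
    1  aabaccbaacbbc$bbbbbccb  b
    2  aacbbc$bbbbbccbaabaccb  b
    3  abaccbaacbbc$bbbbbccba  a
    4  acbbc$bbbbbccbaabaccba  a
    5  accbaacbbc$bbbbbccbaab  b
    6  baabaccbaacbbc$bbbbbcc  c
    7  baacbbc$bbbbbccbaabacc  c
    8  baccbaacbbc$bbbbbccbaa  a
    9  bbbbbccbaabaccbaacbbc$  $
   10  bbbbccbaabaccbaacbbc$b  b
   11  bbbccbaabaccbaacbbc$bb  b
   12  bbc$bbbbbccbaabaccbaac  c
   13  bbccbaabaccbaacbbc$bbb  b
   14  bc$bbbbbccbaabaccbaacb  b
   15  bccbaabaccbaacbbc$bbbb  b
   16  c$bbbbbccbaabaccbaacbb  b
   17  cbaabaccbaacbbc$bbbbbc  c
   18  cbaacbbc$bbbbbccbaabac  c
   19  cbbc$bbbbbccbaabaccbaa  a
   20  ccbaabaccbaacbbc$bbbbb  b
   21  ccbaacbbc$bbbbbccbaaba  a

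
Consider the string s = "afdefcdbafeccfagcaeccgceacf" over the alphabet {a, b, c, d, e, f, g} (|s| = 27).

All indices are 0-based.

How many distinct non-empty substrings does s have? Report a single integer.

sorted suffixes:
  #0 SA[0]=24  'acf'
  #1 SA[1]=17  'aeccgceacf'
  #2 SA[2]=0  'afdefcdbafeccfagcaeccgceacf'
  #3 SA[3]=8  'afeccfagcaeccgceacf'
  #4 SA[4]=14  'agcaeccgceacf'
  #5 SA[5]=7  'bafeccfagcaeccgceacf'
  #6 SA[6]=16  'caeccgceacf'
  #7 SA[7]=11  'ccfagcaeccgceacf'
  #8 SA[8]=19  'ccgceacf'
  #9 SA[9]=5  'cdbafeccfagcaeccgceacf'
  #10 SA[10]=22  'ceacf'
  #11 SA[11]=25  'cf'
  #12 SA[12]=12  'cfagcaeccgceacf'
  #13 SA[13]=20  'cgceacf'
  #14 SA[14]=6  'dbafeccfagcaeccgceacf'
  #15 SA[15]=2  'defcdbafeccfagcaeccgceacf'
  #16 SA[16]=23  'eacf'
  #17 SA[17]=10  'eccfagcaeccgceacf'
  #18 SA[18]=18  'eccgceacf'
  #19 SA[19]=3  'efcdbafeccfagcaeccgceacf'
  #20 SA[20]=26  'f'
  #21 SA[21]=13  'fagcaeccgceacf'
  #22 SA[22]=4  'fcdbafeccfagcaeccgceacf'
  #23 SA[23]=1  'fdefcdbafeccfagcaeccgceacf'
  #24 SA[24]=9  'feccfagcaeccgceacf'
  #25 SA[25]=15  'gcaeccgceacf'
  #26 SA[26]=21  'gceacf'

SA = [24, 17, 0, 8, 14, 7, 16, 11, 19, 5, 22, 25, 12, 20, 6, 2, 23, 10, 18, 3, 26, 13, 4, 1, 9, 15, 21]
[i] adj suffixes → lcp
  [1] 24/17 → 1 ('a')
  [2] 17/0 → 1 ('a')
  [3] 0/8 → 2 ('af')
  [4] 8/14 → 1 ('a')
  [5] 14/7 → 0 ('')
  [6] 7/16 → 0 ('')
  [7] 16/11 → 1 ('c')
  [8] 11/19 → 2 ('cc')
  [9] 19/5 → 1 ('c')
  [10] 5/22 → 1 ('c')
  [11] 22/25 → 1 ('c')
  [12] 25/12 → 2 ('cf')
  [13] 12/20 → 1 ('c')
  [14] 20/6 → 0 ('')
  [15] 6/2 → 1 ('d')
  [16] 2/23 → 0 ('')
  [17] 23/10 → 1 ('e')
  [18] 10/18 → 3 ('ecc')
  [19] 18/3 → 1 ('e')
  [20] 3/26 → 0 ('')
  [21] 26/13 → 1 ('f')
  [22] 13/4 → 1 ('f')
  [23] 4/1 → 1 ('f')
  [24] 1/9 → 1 ('f')
  [25] 9/15 → 0 ('')
  [26] 15/21 → 2 ('gc')

n(n+1)/2 = 27·28/2 = 378
Σ LCP = 0 + 1 + 1 + 2 + 1 + 0 + 0 + 1 + 2 + 1 + 1 + 1 + 2 + 1 + 0 + 1 + 0 + 1 + 3 + 1 + 0 + 1 + 1 + 1 + 1 + 0 + 2 = 26
distinct = 378 − 26 = 352

352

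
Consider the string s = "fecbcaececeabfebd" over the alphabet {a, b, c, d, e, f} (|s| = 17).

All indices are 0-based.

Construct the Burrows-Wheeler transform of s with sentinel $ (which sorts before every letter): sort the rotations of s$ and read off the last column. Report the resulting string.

decceabeeebcffcab$

rank  rotation            last
    0  $fecbcaececeabfebd  d
    1  abfebd$fecbcaecece  e
    2  aececeabfebd$fecbc  c
    3  bcaececeabfebd$fec  c
    4  bd$fecbcaececeabfe  e
    5  bfebd$fecbcaececea  a
    6  caececeabfebd$fecb  b
    7  cbcaececeabfebd$fe  e
    8  ceabfebd$fecbcaece  e
    9  ceceabfebd$fecbcae  e
   10  d$fecbcaececeabfeb  b
   11  eabfebd$fecbcaecec  c
   12  ebd$fecbcaececeabf  f
   13  ecbcaececeabfebd$f  f
   14  eceabfebd$fecbcaec  c
   15  ececeabfebd$fecbca  a
   16  febd$fecbcaececeab  b
   17  fecbcaececeabfebd$  $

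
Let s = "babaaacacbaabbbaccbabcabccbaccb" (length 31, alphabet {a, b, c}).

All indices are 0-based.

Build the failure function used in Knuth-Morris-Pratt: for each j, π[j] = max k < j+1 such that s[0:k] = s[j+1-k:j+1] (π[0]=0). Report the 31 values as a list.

[0, 0, 1, 2, 0, 0, 0, 0, 0, 1, 2, 0, 1, 1, 1, 2, 0, 0, 1, 2, 3, 0, 0, 1, 0, 0, 1, 2, 0, 0, 1]

π[0] = 0
j=1 s[j]='a': π[1]=0 (border '')
j=2 s[j]='b': π[2]=1 (border 'b')
j=3 s[j]='a': π[3]=2 (border 'ba')
j=4 s[j]='a': k: 2→0; π[4]=0 (border '')
j=5 s[j]='a': π[5]=0 (border '')
j=6 s[j]='c': π[6]=0 (border '')
j=7 s[j]='a': π[7]=0 (border '')
j=8 s[j]='c': π[8]=0 (border '')
j=9 s[j]='b': π[9]=1 (border 'b')
j=10 s[j]='a': π[10]=2 (border 'ba')
j=11 s[j]='a': k: 2→0; π[11]=0 (border '')
j=12 s[j]='b': π[12]=1 (border 'b')
j=13 s[j]='b': k: 1→0; π[13]=1 (border 'b')
j=14 s[j]='b': k: 1→0; π[14]=1 (border 'b')
j=15 s[j]='a': π[15]=2 (border 'ba')
j=16 s[j]='c': k: 2→0; π[16]=0 (border '')
j=17 s[j]='c': π[17]=0 (border '')
j=18 s[j]='b': π[18]=1 (border 'b')
j=19 s[j]='a': π[19]=2 (border 'ba')
j=20 s[j]='b': π[20]=3 (border 'bab')
j=21 s[j]='c': k: 3→1→0; π[21]=0 (border '')
j=22 s[j]='a': π[22]=0 (border '')
j=23 s[j]='b': π[23]=1 (border 'b')
j=24 s[j]='c': k: 1→0; π[24]=0 (border '')
j=25 s[j]='c': π[25]=0 (border '')
j=26 s[j]='b': π[26]=1 (border 'b')
j=27 s[j]='a': π[27]=2 (border 'ba')
j=28 s[j]='c': k: 2→0; π[28]=0 (border '')
j=29 s[j]='c': π[29]=0 (border '')
j=30 s[j]='b': π[30]=1 (border 'b')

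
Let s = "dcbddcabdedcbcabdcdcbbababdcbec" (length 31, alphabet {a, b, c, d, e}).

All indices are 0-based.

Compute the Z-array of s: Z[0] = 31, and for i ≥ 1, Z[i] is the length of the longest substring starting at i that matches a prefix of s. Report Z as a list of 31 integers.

[31, 0, 0, 1, 2, 0, 0, 0, 1, 0, 3, 0, 0, 0, 0, 0, 2, 0, 3, 0, 0, 0, 0, 0, 0, 0, 3, 0, 0, 0, 0]

Z[0]=31
i=1: outside box; Z[1]=0
i=2: outside box; Z[2]=0
i=3: outside box; Z[3]=1 scan→box=[3,4)
i=4: outside box; Z[4]=2 scan→box=[4,6)
i=5: min(r-i=1, Z[1]=0)=0; Z[5]=0
i=6: outside box; Z[6]=0
i=7: outside box; Z[7]=0
i=8: outside box; Z[8]=1 scan→box=[8,9)
i=9: outside box; Z[9]=0
i=10: outside box; Z[10]=3 scan→box=[10,13)
i=11: min(r-i=2, Z[1]=0)=0; Z[11]=0
i=12: min(r-i=1, Z[2]=0)=0; Z[12]=0
i=13: outside box; Z[13]=0
i=14: outside box; Z[14]=0
i=15: outside box; Z[15]=0
i=16: outside box; Z[16]=2 scan→box=[16,18)
i=17: min(r-i=1, Z[1]=0)=0; Z[17]=0
i=18: outside box; Z[18]=3 scan→box=[18,21)
i=19: min(r-i=2, Z[1]=0)=0; Z[19]=0
i=20: min(r-i=1, Z[2]=0)=0; Z[20]=0
i=21: outside box; Z[21]=0
i=22: outside box; Z[22]=0
i=23: outside box; Z[23]=0
i=24: outside box; Z[24]=0
i=25: outside box; Z[25]=0
i=26: outside box; Z[26]=3 scan→box=[26,29)
i=27: min(r-i=2, Z[1]=0)=0; Z[27]=0
i=28: min(r-i=1, Z[2]=0)=0; Z[28]=0
i=29: outside box; Z[29]=0
i=30: outside box; Z[30]=0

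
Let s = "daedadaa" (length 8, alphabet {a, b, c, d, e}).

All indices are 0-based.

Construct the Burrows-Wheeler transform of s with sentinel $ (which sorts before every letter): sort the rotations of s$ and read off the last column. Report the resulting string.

rank  rotation   last
    0  $daedadaa  a
    1  a$daedada  a
    2  aa$daedad  d
    3  adaa$daed  d
    4  aedadaa$d  d
    5  daa$daeda  a
    6  dadaa$dae  e
    7  daedadaa$  $
    8  edadaa$da  a

aadddae$a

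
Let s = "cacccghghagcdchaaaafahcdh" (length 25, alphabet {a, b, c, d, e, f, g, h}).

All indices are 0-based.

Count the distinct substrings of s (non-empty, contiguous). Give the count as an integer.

299

rank | idx | suffix
   0 |  15 | aaaafahcdh
   1 |  16 | aaafahcdh
   2 |  17 | aafahcdh
   3 |   1 | acccghghagcdchaaaafahcdh
   4 |  18 | afahcdh
   5 |   9 | agcdchaaaafahcdh
   6 |  20 | ahcdh
   7 |   0 | cacccghghagcdchaaaafahcdh
   8 |   2 | cccghghagcdchaaaafahcdh
   9 |   3 | ccghghagcdchaaaafahcdh
  10 |  11 | cdchaaaafahcdh
  11 |  22 | cdh
  12 |   4 | cghghagcdchaaaafahcdh
  13 |  13 | chaaaafahcdh
  14 |  12 | dchaaaafahcdh
  15 |  23 | dh
  16 |  19 | fahcdh
  17 |  10 | gcdchaaaafahcdh
  18 |   7 | ghagcdchaaaafahcdh
  19 |   5 | ghghagcdchaaaafahcdh
  20 |  24 | h
  21 |  14 | haaaafahcdh
  22 |   8 | hagcdchaaaafahcdh
  23 |  21 | hcdh
  24 |   6 | hghagcdchaaaafahcdh

SA = [15, 16, 17, 1, 18, 9, 20, 0, 2, 3, 11, 22, 4, 13, 12, 23, 19, 10, 7, 5, 24, 14, 8, 21, 6]
i: (SA[i-1],SA[i]) lcp shared
  1: (15,16) 3 'aaa'
  2: (16,17) 2 'aa'
  3: (17,1) 1 'a'
  4: (1,18) 1 'a'
  5: (18,9) 1 'a'
  6: (9,20) 1 'a'
  7: (20,0) 0 ''
  8: (0,2) 1 'c'
  9: (2,3) 2 'cc'
  10: (3,11) 1 'c'
  11: (11,22) 2 'cd'
  12: (22,4) 1 'c'
  13: (4,13) 1 'c'
  14: (13,12) 0 ''
  15: (12,23) 1 'd'
  16: (23,19) 0 ''
  17: (19,10) 0 ''
  18: (10,7) 1 'g'
  19: (7,5) 2 'gh'
  20: (5,24) 0 ''
  21: (24,14) 1 'h'
  22: (14,8) 2 'ha'
  23: (8,21) 1 'h'
  24: (21,6) 1 'h'

n(n+1)/2 = 25·26/2 = 325
Σ LCP = 0 + 3 + 2 + 1 + 1 + 1 + 1 + 0 + 1 + 2 + 1 + 2 + 1 + 1 + 0 + 1 + 0 + 0 + 1 + 2 + 0 + 1 + 2 + 1 + 1 = 26
distinct = 325 − 26 = 299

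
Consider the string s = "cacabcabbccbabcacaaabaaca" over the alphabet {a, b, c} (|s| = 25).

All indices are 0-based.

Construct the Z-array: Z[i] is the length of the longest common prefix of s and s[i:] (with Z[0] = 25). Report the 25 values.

[25, 0, 2, 0, 0, 2, 0, 0, 0, 1, 1, 0, 0, 0, 4, 0, 2, 0, 0, 0, 0, 0, 0, 2, 0]

Z[0]=25
i=1: outside box; Z[1]=0
i=2: outside box; Z[2]=2 extend→box=[2,4)
i=3: min(r-i=1, Z[1]=0)=0; Z[3]=0
i=4: outside box; Z[4]=0
i=5: outside box; Z[5]=2 extend→box=[5,7)
i=6: min(r-i=1, Z[1]=0)=0; Z[6]=0
i=7: outside box; Z[7]=0
i=8: outside box; Z[8]=0
i=9: outside box; Z[9]=1 extend→box=[9,10)
i=10: outside box; Z[10]=1 extend→box=[10,11)
i=11: outside box; Z[11]=0
i=12: outside box; Z[12]=0
i=13: outside box; Z[13]=0
i=14: outside box; Z[14]=4 extend→box=[14,18)
i=15: min(r-i=3, Z[1]=0)=0; Z[15]=0
i=16: min(r-i=2, Z[2]=2)=2; Z[16]=2
i=17: min(r-i=1, Z[3]=0)=0; Z[17]=0
i=18: outside box; Z[18]=0
i=19: outside box; Z[19]=0
i=20: outside box; Z[20]=0
i=21: outside box; Z[21]=0
i=22: outside box; Z[22]=0
i=23: outside box; Z[23]=2 extend→box=[23,25)
i=24: min(r-i=1, Z[1]=0)=0; Z[24]=0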